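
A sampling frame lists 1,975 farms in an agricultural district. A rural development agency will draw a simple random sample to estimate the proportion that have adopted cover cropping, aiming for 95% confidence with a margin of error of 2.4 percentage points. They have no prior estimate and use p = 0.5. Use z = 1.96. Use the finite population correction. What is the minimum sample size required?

905

Unadjusted: n₀ = 1.96² × 0.50 × 0.50 / 0.024² ≈ 1667.36, so n₀ = 1668.
Finite population correction with N = 1,975: n = n₀ / (1 + (n₀−1)/N) = 1668 / (1 + 1667/1975) = 1668 / 1.8441 ≈ 904.53.
Rounding up, n = 905.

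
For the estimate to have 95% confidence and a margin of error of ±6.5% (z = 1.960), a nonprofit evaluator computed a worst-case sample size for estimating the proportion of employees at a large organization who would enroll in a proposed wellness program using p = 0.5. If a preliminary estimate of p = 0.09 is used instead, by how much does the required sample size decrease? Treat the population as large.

153

Conservative (p = 0.5): n = 1.960² × 0.25 / 0.065² ≈ 227.31 → 228.
Using p = 0.09: p(1−p) = 0.0819, so n = 1.960² × 0.0819 / 0.065² ≈ 74.47 → 75.
Reduction: 228 − 75 = 153.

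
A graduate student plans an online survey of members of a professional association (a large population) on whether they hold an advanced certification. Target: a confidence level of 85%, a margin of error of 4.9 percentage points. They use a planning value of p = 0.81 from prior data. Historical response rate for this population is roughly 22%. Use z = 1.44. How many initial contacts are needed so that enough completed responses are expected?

Completed interviews needed: n₀ = 1.44² × 0.1539 / 0.049² ≈ 132.91 → 133.
At a 22% response rate, contacts needed = 133 / 0.22 ≈ 604.55 → 605.

605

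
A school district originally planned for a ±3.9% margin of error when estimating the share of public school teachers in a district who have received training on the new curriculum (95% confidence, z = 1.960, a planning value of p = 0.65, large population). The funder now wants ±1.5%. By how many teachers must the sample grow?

At ±3.9%: n = 1.960² × 0.2275 / 0.039² ≈ 574.60 → 575.
At ±1.5%: n = 1.960² × 0.2275 / 0.015² ≈ 3884.28 → 3885.
Additional respondents: 3885 − 575 = 3310.

3310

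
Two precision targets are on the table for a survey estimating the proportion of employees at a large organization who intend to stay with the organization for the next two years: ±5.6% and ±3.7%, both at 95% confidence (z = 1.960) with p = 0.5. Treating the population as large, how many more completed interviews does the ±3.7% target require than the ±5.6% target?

At ±5.6%: n = 1.960² × 0.2500 / 0.056² ≈ 306.25 → 307.
At ±3.7%: n = 1.960² × 0.2500 / 0.037² ≈ 701.53 → 702.
Additional respondents: 702 − 307 = 395.

395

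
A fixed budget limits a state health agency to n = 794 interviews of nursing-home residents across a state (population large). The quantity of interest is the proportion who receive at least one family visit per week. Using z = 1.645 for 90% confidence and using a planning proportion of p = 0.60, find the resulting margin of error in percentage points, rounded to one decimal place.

SE(p̂) = √[p(1−p)/n] = √[0.2400/794] = 0.01739.
E = z × SE = 1.645 × 0.01739 = 0.02860, or 2.9 percentage points.

2.9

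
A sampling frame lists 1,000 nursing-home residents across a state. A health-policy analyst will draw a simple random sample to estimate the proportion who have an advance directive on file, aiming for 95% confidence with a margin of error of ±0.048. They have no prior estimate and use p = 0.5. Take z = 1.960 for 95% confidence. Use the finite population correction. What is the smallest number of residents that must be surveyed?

295

Unadjusted: n₀ = 1.960² × 0.50 × 0.50 / 0.048² ≈ 416.84, so n₀ = 417.
Finite population correction with N = 1,000: n = n₀ / (1 + (n₀−1)/N) = 417 / (1 + 416/1000) = 417 / 1.4160 ≈ 294.49.
Rounding up, n = 295.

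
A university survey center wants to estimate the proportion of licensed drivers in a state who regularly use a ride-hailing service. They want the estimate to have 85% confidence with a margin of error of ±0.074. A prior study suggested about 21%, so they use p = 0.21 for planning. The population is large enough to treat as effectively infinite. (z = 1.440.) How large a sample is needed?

With p = 0.21, p(1−p) = 0.1659.
n = z²·p(1−p)/E² = 1.440² × 0.1659 / 0.074² = 2.0736 × 0.1659 / 0.005476 ≈ 62.82.
Rounding up gives n = 63.

63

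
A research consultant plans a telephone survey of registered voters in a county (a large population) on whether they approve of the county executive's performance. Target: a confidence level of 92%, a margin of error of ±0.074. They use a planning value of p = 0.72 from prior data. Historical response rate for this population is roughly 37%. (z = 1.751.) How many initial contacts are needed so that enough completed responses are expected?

306

Completed interviews needed: n₀ = 1.751² × 0.2016 / 0.074² ≈ 112.88 → 113.
At a 37% response rate, contacts needed = 113 / 0.37 ≈ 305.41 → 306.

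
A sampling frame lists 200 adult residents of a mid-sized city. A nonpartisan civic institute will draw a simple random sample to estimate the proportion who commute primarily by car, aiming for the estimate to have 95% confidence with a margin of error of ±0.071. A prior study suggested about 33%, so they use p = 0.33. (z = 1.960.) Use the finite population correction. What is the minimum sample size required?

Unadjusted: n₀ = 1.960² × 0.33 × 0.67 / 0.071² ≈ 168.49, so n₀ = 169.
Finite population correction with N = 200: n = n₀ / (1 + (n₀−1)/N) = 169 / (1 + 168/200) = 169 / 1.8400 ≈ 91.85.
Rounding up, n = 92.

92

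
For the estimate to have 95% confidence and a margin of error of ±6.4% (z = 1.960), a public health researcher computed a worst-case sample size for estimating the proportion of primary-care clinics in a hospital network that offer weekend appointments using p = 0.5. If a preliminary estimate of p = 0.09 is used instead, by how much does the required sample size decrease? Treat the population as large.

158

Conservative (p = 0.5): n = 1.960² × 0.25 / 0.064² ≈ 234.47 → 235.
Using p = 0.09: p(1−p) = 0.0819, so n = 1.960² × 0.0819 / 0.064² ≈ 76.81 → 77.
Reduction: 235 − 77 = 158.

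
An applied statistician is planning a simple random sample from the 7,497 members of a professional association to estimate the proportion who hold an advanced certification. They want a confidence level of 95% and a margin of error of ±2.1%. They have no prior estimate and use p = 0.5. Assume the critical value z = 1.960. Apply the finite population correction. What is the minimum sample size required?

1688

Unadjusted: n₀ = 1.960² × 0.50 × 0.50 / 0.021² ≈ 2177.78, so n₀ = 2178.
Finite population correction with N = 7,497: n = n₀ / (1 + (n₀−1)/N) = 2178 / (1 + 2177/7497) = 2178 / 1.2904 ≈ 1687.87.
Rounding up, n = 1688.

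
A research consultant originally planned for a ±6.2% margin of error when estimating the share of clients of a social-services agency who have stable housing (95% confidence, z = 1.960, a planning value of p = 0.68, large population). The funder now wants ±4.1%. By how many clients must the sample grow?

280

At ±6.2%: n = 1.960² × 0.2176 / 0.062² ≈ 217.46 → 218.
At ±4.1%: n = 1.960² × 0.2176 / 0.041² ≈ 497.28 → 498.
Additional respondents: 498 − 218 = 280.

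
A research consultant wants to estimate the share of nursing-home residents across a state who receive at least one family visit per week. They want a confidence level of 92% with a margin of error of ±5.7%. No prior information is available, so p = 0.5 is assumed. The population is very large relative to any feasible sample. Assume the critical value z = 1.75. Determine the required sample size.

236

With p = 0.5, p(1−p) = 0.25.
n = z²·p(1−p)/E² = 1.75² × 0.2500 / 0.057² = 3.0625 × 0.2500 / 0.003249 ≈ 235.65.
Rounding up gives n = 236.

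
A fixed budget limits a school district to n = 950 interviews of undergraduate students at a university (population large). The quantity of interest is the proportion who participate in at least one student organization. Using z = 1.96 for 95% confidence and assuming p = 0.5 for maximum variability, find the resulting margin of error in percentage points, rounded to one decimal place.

SE(p̂) = √[p(1−p)/n] = √[0.2500/950] = 0.01622.
E = z × SE = 1.96 × 0.01622 = 0.03180, or 3.2 percentage points.

3.2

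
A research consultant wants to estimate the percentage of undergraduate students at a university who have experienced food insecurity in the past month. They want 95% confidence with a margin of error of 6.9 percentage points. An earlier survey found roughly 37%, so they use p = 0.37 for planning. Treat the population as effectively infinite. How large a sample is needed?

189

For 95% confidence, z = 1.96.
With p = 0.37, p(1−p) = 0.2331.
n = z²·p(1−p)/E² = 1.96² × 0.2331 / 0.069² = 3.8416 × 0.2331 / 0.004761 ≈ 188.09.
Rounding up gives n = 189.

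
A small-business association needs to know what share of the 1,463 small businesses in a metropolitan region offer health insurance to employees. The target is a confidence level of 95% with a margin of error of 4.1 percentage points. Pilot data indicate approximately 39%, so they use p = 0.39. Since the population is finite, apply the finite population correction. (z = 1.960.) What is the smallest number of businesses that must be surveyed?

397

Unadjusted: n₀ = 1.960² × 0.39 × 0.61 / 0.041² ≈ 543.67, so n₀ = 544.
Finite population correction with N = 1,463: n = n₀ / (1 + (n₀−1)/N) = 544 / (1 + 543/1463) = 544 / 1.3712 ≈ 396.75.
Rounding up, n = 397.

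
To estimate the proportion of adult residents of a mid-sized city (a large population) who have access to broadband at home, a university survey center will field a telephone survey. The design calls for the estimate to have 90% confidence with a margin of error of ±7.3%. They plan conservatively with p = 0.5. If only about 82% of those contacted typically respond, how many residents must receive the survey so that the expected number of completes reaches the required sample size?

For 90% confidence, z = 1.645.
Completed interviews needed: n₀ = 1.645² × 0.2500 / 0.073² ≈ 126.95 → 127.
At an 82% response rate, contacts needed = 127 / 0.82 ≈ 154.88 → 155.

155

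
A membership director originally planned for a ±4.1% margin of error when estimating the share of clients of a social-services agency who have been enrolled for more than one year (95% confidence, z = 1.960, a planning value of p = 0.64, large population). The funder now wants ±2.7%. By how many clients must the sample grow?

At ±4.1%: n = 1.960² × 0.2304 / 0.041² ≈ 526.53 → 527.
At ±2.7%: n = 1.960² × 0.2304 / 0.027² ≈ 1214.14 → 1215.
Additional respondents: 1215 − 527 = 688.

688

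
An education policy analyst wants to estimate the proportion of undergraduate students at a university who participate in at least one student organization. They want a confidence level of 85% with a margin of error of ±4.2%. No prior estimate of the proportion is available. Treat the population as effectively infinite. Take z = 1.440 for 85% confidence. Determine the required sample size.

With no prior estimate, use p = 0.5, giving p(1−p) = 0.25.
n = z²·p(1−p)/E² = 1.440² × 0.2500 / 0.042² = 2.0736 × 0.2500 / 0.001764 ≈ 293.88.
Rounding up gives n = 294.

294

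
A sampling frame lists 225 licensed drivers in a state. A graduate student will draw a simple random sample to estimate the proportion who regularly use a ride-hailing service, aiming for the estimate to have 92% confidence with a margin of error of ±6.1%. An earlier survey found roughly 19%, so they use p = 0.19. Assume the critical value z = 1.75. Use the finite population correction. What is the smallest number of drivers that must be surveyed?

82

Unadjusted: n₀ = 1.75² × 0.19 × 0.81 / 0.061² ≈ 126.66, so n₀ = 127.
Finite population correction with N = 225: n = n₀ / (1 + (n₀−1)/N) = 127 / (1 + 126/225) = 127 / 1.5600 ≈ 81.41.
Rounding up, n = 82.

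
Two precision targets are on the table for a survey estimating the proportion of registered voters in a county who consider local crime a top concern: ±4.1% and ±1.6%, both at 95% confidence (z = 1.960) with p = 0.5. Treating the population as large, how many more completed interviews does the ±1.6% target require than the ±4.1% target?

At ±4.1%: n = 1.960² × 0.2500 / 0.041² ≈ 571.33 → 572.
At ±1.6%: n = 1.960² × 0.2500 / 0.016² ≈ 3751.56 → 3752.
Additional respondents: 3752 − 572 = 3180.

3180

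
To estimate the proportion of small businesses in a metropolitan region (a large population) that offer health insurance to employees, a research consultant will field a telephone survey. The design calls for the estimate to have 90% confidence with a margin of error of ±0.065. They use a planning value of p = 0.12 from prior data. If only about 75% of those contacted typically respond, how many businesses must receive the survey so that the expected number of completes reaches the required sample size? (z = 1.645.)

91

Completed interviews needed: n₀ = 1.645² × 0.1056 / 0.065² ≈ 67.63 → 68.
At a 75% response rate, contacts needed = 68 / 0.75 ≈ 90.67 → 91.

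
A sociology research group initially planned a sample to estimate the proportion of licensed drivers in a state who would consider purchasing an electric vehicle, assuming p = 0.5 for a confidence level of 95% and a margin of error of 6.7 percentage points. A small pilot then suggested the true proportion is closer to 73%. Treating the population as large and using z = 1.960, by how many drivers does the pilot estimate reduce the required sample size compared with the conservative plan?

45

Conservative (p = 0.5): n = 1.960² × 0.25 / 0.067² ≈ 213.95 → 214.
Using p = 0.73: p(1−p) = 0.1971, so n = 1.960² × 0.1971 / 0.067² ≈ 168.67 → 169.
Reduction: 214 − 169 = 45.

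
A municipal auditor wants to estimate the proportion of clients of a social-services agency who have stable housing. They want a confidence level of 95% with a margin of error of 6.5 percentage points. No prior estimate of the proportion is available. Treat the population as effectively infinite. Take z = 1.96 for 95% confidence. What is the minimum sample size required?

With no prior estimate, use p = 0.5, giving p(1−p) = 0.25.
n = z²·p(1−p)/E² = 1.96² × 0.2500 / 0.065² = 3.8416 × 0.2500 / 0.004225 ≈ 227.31.
Rounding up gives n = 228.

228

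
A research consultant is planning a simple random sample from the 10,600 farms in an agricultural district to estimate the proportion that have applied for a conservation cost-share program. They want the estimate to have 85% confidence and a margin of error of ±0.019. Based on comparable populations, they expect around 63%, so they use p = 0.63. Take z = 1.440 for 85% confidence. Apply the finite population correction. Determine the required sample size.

1189

Unadjusted: n₀ = 1.440² × 0.63 × 0.37 / 0.019² ≈ 1338.94, so n₀ = 1339.
Finite population correction with N = 10,600: n = n₀ / (1 + (n₀−1)/N) = 1339 / (1 + 1338/10600) = 1339 / 1.1262 ≈ 1188.93.
Rounding up, n = 1189.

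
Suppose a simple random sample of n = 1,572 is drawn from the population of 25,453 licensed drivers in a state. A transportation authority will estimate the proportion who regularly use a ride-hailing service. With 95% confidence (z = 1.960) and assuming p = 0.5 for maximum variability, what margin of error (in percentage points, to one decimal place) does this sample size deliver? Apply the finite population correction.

2.4

Finite-population factor: (N−n)/(N−1) = (25453−1572)/(25453−1) = 0.9383.
SE(p̂) = √[p(1−p)/n · (N−n)/(N−1)] = √[0.2500/1572 × 0.9383] = 0.01222.
E = z × SE = 1.960 × 0.01222 = 0.02394 ≈ 2.4 percentage points.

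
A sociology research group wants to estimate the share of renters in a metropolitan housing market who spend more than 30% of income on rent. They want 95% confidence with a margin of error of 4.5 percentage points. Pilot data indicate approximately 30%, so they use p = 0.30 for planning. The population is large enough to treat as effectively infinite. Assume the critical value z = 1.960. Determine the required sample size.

With p = 0.30, p(1−p) = 0.2100.
n = z²·p(1−p)/E² = 1.960² × 0.2100 / 0.045² = 3.8416 × 0.2100 / 0.002025 ≈ 398.39.
Rounding up gives n = 399.

399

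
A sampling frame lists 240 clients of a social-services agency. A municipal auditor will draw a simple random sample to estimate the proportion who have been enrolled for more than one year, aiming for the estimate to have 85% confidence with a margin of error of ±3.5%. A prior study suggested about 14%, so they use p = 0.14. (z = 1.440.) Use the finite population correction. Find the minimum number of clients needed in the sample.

111

Unadjusted: n₀ = 1.440² × 0.14 × 0.86 / 0.035² ≈ 203.81, so n₀ = 204.
Finite population correction with N = 240: n = n₀ / (1 + (n₀−1)/N) = 204 / (1 + 203/240) = 204 / 1.8458 ≈ 110.52.
Rounding up, n = 111.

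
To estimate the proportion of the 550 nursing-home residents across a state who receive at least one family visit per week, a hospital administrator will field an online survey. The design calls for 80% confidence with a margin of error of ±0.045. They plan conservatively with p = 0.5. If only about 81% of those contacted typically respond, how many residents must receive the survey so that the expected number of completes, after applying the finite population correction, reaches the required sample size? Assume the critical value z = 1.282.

Completed interviews needed (unadjusted): n₀ = 1.282² × 0.2500 / 0.045² ≈ 202.90 → 203.
FPC for N = 550: n = 203 / (1 + 202/550) = 203 / 1.3673 ≈ 148.47 → 149.
At an 81% response rate, contacts needed = 149 / 0.81 ≈ 183.95 → 184.

184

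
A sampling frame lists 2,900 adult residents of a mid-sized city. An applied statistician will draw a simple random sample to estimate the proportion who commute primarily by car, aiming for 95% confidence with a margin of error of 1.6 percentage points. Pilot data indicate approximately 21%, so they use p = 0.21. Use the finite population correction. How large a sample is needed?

For 95% confidence, z = 1.96.
Unadjusted: n₀ = 1.96² × 0.21 × 0.79 / 0.016² ≈ 2489.54, so n₀ = 2490.
Finite population correction with N = 2,900: n = n₀ / (1 + (n₀−1)/N) = 2490 / (1 + 2489/2900) = 2490 / 1.8583 ≈ 1339.95.
Rounding up, n = 1340.

1340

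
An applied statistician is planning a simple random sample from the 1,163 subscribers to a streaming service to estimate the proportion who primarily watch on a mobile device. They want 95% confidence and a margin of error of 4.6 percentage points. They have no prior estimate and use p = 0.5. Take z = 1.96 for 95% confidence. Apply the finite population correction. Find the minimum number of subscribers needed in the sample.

327

Unadjusted: n₀ = 1.96² × 0.50 × 0.50 / 0.046² ≈ 453.88, so n₀ = 454.
Finite population correction with N = 1,163: n = n₀ / (1 + (n₀−1)/N) = 454 / (1 + 453/1163) = 454 / 1.3895 ≈ 326.73.
Rounding up, n = 327.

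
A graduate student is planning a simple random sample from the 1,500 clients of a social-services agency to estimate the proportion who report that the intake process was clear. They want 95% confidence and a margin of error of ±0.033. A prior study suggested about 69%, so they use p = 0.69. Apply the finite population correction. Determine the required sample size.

503

For 95% confidence, z = 1.960.
Unadjusted: n₀ = 1.960² × 0.69 × 0.31 / 0.033² ≈ 754.56, so n₀ = 755.
Finite population correction with N = 1,500: n = n₀ / (1 + (n₀−1)/N) = 755 / (1 + 754/1500) = 755 / 1.5027 ≈ 502.44.
Rounding up, n = 503.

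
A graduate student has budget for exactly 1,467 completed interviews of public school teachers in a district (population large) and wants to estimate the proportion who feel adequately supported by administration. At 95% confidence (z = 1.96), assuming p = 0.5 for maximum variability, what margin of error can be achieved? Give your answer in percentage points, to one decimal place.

SE(p̂) = √[p(1−p)/n] = √[0.2500/1467] = 0.01305.
E = z × SE = 1.96 × 0.01305 = 0.02559, or 2.6 percentage points.

2.6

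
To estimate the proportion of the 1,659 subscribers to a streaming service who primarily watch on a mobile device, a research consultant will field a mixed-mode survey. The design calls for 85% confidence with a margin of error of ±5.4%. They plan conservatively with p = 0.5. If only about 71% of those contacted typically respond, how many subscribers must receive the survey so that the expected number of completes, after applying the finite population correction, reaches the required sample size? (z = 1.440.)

Completed interviews needed (unadjusted): n₀ = 1.440² × 0.2500 / 0.054² ≈ 177.78 → 178.
FPC for N = 1,659: n = 178 / (1 + 177/1659) = 178 / 1.1067 ≈ 160.84 → 161.
At a 71% response rate, contacts needed = 161 / 0.71 ≈ 226.76 → 227.

227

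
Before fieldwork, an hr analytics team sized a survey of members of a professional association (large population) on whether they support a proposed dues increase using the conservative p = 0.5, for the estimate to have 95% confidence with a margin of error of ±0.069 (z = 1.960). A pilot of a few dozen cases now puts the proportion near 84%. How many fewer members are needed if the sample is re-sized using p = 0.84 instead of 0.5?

Conservative (p = 0.5): n = 1.960² × 0.25 / 0.069² ≈ 201.72 → 202.
Using p = 0.84: p(1−p) = 0.1344, so n = 1.960² × 0.1344 / 0.069² ≈ 108.45 → 109.
Reduction: 202 − 109 = 93.

93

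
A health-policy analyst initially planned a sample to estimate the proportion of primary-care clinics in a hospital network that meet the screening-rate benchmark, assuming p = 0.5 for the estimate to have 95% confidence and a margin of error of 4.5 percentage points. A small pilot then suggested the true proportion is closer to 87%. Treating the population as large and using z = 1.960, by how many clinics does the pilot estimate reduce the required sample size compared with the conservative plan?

260

Conservative (p = 0.5): n = 1.960² × 0.25 / 0.045² ≈ 474.27 → 475.
Using p = 0.87: p(1−p) = 0.1131, so n = 1.960² × 0.1131 / 0.045² ≈ 214.56 → 215.
Reduction: 475 − 215 = 260.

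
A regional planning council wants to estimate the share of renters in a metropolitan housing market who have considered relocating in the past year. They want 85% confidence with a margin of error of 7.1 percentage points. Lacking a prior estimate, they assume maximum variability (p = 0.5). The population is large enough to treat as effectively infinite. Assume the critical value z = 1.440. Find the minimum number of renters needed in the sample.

With p = 0.5, p(1−p) = 0.25.
n = z²·p(1−p)/E² = 1.440² × 0.2500 / 0.071² = 2.0736 × 0.2500 / 0.005041 ≈ 102.84.
Rounding up gives n = 103.

103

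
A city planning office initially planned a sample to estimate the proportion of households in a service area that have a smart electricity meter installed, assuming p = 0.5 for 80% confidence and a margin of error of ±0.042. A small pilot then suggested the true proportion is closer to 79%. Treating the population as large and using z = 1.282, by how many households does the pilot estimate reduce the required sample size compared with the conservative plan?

78

Conservative (p = 0.5): n = 1.282² × 0.25 / 0.042² ≈ 232.93 → 233.
Using p = 0.79: p(1−p) = 0.1659, so n = 1.282² × 0.1659 / 0.042² ≈ 154.57 → 155.
Reduction: 233 − 155 = 78.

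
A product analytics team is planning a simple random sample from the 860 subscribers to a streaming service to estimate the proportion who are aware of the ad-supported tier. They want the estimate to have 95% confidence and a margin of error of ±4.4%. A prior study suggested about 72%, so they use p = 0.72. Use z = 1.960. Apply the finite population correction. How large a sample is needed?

274

Unadjusted: n₀ = 1.960² × 0.72 × 0.28 / 0.044² ≈ 400.03, so n₀ = 401.
Finite population correction with N = 860: n = n₀ / (1 + (n₀−1)/N) = 401 / (1 + 400/860) = 401 / 1.4651 ≈ 273.70.
Rounding up, n = 274.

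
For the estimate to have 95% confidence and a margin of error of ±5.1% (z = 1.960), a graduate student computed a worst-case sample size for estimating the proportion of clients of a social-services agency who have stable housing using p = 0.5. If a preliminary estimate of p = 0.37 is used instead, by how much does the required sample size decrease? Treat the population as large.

25

Conservative (p = 0.5): n = 1.960² × 0.25 / 0.051² ≈ 369.24 → 370.
Using p = 0.37: p(1−p) = 0.2331, so n = 1.960² × 0.2331 / 0.051² ≈ 344.28 → 345.
Reduction: 370 − 345 = 25.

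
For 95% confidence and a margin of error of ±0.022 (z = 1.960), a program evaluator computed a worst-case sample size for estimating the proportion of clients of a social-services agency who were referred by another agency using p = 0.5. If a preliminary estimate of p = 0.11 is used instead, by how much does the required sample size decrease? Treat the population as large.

1207

Conservative (p = 0.5): n = 1.960² × 0.25 / 0.022² ≈ 1984.30 → 1985.
Using p = 0.11: p(1−p) = 0.0979, so n = 1.960² × 0.0979 / 0.022² ≈ 777.05 → 778.
Reduction: 1985 − 778 = 1207.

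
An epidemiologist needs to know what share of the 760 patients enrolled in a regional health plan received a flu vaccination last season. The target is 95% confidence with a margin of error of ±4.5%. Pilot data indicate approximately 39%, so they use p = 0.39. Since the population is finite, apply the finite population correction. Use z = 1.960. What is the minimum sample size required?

284

Unadjusted: n₀ = 1.960² × 0.39 × 0.61 / 0.045² ≈ 451.32, so n₀ = 452.
Finite population correction with N = 760: n = n₀ / (1 + (n₀−1)/N) = 452 / (1 + 451/760) = 452 / 1.5934 ≈ 283.67.
Rounding up, n = 284.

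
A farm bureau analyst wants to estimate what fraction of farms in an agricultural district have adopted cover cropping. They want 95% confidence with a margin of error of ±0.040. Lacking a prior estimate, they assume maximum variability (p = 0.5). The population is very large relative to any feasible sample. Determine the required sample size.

For 95% confidence, z = 1.960.
With p = 0.5, p(1−p) = 0.25.
n = z²·p(1−p)/E² = 1.960² × 0.2500 / 0.040² = 3.8416 × 0.2500 / 0.001600 ≈ 600.25.
Rounding up gives n = 601.

601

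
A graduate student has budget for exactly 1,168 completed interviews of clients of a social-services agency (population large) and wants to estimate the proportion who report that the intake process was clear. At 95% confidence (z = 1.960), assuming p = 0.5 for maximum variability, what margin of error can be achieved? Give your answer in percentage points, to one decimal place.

2.9

SE(p̂) = √[p(1−p)/n] = √[0.2500/1168] = 0.01463.
E = z × SE = 1.960 × 0.01463 = 0.02868, or 2.9 percentage points.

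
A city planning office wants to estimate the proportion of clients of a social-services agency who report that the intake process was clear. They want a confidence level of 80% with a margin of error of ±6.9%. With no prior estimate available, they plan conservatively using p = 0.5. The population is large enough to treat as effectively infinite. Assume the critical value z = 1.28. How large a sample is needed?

With p = 0.5, p(1−p) = 0.25.
n = z²·p(1−p)/E² = 1.28² × 0.2500 / 0.069² = 1.6384 × 0.2500 / 0.004761 ≈ 86.03.
Rounding up gives n = 87.

87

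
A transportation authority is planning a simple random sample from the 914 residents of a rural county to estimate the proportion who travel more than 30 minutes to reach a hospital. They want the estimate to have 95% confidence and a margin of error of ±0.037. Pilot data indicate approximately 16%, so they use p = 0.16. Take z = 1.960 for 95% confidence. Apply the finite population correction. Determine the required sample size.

268

Unadjusted: n₀ = 1.960² × 0.16 × 0.84 / 0.037² ≈ 377.14, so n₀ = 378.
Finite population correction with N = 914: n = n₀ / (1 + (n₀−1)/N) = 378 / (1 + 377/914) = 378 / 1.4125 ≈ 267.62.
Rounding up, n = 268.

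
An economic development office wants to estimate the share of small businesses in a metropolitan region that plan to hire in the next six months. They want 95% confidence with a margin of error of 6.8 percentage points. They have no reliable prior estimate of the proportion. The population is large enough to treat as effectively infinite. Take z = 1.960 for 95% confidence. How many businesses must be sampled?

208

With no prior estimate, use p = 0.5, giving p(1−p) = 0.25.
n = z²·p(1−p)/E² = 1.960² × 0.2500 / 0.068² = 3.8416 × 0.2500 / 0.004624 ≈ 207.70.
Rounding up gives n = 208.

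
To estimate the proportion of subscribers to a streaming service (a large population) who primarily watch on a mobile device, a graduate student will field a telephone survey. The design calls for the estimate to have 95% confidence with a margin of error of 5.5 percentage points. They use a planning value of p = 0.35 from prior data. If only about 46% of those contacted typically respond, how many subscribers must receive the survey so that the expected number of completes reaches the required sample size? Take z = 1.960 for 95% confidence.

629

Completed interviews needed: n₀ = 1.960² × 0.2275 / 0.055² ≈ 288.91 → 289.
At a 46% response rate, contacts needed = 289 / 0.46 ≈ 628.26 → 629.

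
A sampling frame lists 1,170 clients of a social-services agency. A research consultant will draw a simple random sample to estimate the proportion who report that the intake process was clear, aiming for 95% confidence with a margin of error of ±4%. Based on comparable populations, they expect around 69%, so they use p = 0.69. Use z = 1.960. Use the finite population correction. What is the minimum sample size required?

358

Unadjusted: n₀ = 1.960² × 0.69 × 0.31 / 0.040² ≈ 513.57, so n₀ = 514.
Finite population correction with N = 1,170: n = n₀ / (1 + (n₀−1)/N) = 514 / (1 + 513/1170) = 514 / 1.4385 ≈ 357.33.
Rounding up, n = 358.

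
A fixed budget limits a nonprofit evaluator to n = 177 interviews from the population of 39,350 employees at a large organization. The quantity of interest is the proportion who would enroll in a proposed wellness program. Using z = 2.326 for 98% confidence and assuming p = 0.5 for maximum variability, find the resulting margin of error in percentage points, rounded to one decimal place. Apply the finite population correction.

Finite-population factor: (N−n)/(N−1) = (39350−177)/(39350−1) = 0.9955.
SE(p̂) = √[p(1−p)/n · (N−n)/(N−1)] = √[0.2500/177 × 0.9955] = 0.03750.
E = z × SE = 2.326 × 0.03750 = 0.08722 ≈ 8.7 percentage points.

8.7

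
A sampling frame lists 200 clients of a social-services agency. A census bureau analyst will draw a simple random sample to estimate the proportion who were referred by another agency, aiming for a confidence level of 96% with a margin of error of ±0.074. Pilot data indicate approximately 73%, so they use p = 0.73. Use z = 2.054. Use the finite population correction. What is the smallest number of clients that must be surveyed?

87

Unadjusted: n₀ = 2.054² × 0.73 × 0.27 / 0.074² ≈ 151.85, so n₀ = 152.
Finite population correction with N = 200: n = n₀ / (1 + (n₀−1)/N) = 152 / (1 + 151/200) = 152 / 1.7550 ≈ 86.61.
Rounding up, n = 87.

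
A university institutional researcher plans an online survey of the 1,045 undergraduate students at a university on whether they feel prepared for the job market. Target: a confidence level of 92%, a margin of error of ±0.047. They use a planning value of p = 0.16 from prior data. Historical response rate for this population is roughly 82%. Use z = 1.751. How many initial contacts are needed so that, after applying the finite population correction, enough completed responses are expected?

Completed interviews needed (unadjusted): n₀ = 1.751² × 0.1344 / 0.047² ≈ 186.54 → 187.
FPC for N = 1,045: n = 187 / (1 + 186/1045) = 187 / 1.1780 ≈ 158.74 → 159.
At an 82% response rate, contacts needed = 159 / 0.82 ≈ 193.90 → 194.

194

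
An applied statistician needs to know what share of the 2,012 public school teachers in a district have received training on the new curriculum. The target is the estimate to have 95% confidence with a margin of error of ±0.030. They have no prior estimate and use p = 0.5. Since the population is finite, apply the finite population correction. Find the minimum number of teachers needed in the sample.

For 95% confidence, z = 1.96.
Unadjusted: n₀ = 1.96² × 0.50 × 0.50 / 0.030² ≈ 1067.11, so n₀ = 1068.
Finite population correction with N = 2,012: n = n₀ / (1 + (n₀−1)/N) = 1068 / (1 + 1067/2012) = 1068 / 1.5303 ≈ 697.89.
Rounding up, n = 698.

698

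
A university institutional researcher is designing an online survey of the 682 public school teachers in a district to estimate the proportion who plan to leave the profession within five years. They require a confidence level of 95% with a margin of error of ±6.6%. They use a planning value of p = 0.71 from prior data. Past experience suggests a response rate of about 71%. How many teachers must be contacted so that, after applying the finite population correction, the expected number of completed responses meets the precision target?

203

For 95% confidence, z = 1.960.
Completed interviews needed (unadjusted): n₀ = 1.960² × 0.2059 / 0.066² ≈ 181.59 → 182.
FPC for N = 682: n = 182 / (1 + 181/682) = 182 / 1.2654 ≈ 143.83 → 144.
At a 71% response rate, contacts needed = 144 / 0.71 ≈ 202.82 → 203.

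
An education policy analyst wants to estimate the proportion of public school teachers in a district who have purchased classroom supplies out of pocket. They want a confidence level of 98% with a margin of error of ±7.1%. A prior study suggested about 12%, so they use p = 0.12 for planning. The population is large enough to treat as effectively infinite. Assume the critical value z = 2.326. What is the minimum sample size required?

114

With p = 0.12, p(1−p) = 0.1056.
n = z²·p(1−p)/E² = 2.326² × 0.1056 / 0.071² = 5.4103 × 0.1056 / 0.005041 ≈ 113.34.
Rounding up gives n = 114.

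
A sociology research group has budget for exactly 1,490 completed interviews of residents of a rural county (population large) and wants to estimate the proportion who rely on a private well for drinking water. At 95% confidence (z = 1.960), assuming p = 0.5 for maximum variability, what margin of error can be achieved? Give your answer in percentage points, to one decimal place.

2.5

SE(p̂) = √[p(1−p)/n] = √[0.2500/1490] = 0.01295.
E = z × SE = 1.960 × 0.01295 = 0.02539, or 2.5 percentage points.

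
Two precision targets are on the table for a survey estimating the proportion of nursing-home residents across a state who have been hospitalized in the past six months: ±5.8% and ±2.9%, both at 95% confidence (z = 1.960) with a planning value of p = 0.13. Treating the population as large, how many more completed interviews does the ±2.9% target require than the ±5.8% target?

387

At ±5.8%: n = 1.960² × 0.1131 / 0.058² ≈ 129.16 → 130.
At ±2.9%: n = 1.960² × 0.1131 / 0.029² ≈ 516.63 → 517.
Additional respondents: 517 − 130 = 387.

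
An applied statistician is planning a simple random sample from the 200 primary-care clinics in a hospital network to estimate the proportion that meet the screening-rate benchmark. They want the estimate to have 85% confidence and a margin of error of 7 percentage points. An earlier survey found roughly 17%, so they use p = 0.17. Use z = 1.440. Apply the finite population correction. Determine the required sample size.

Unadjusted: n₀ = 1.440² × 0.17 × 0.83 / 0.070² ≈ 59.71, so n₀ = 60.
Finite population correction with N = 200: n = n₀ / (1 + (n₀−1)/N) = 60 / (1 + 59/200) = 60 / 1.2950 ≈ 46.33.
Rounding up, n = 47.

47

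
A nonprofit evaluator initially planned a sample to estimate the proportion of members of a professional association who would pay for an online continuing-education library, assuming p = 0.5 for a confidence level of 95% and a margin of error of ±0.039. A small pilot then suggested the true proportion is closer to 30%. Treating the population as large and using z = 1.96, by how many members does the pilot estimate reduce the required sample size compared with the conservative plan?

Conservative (p = 0.5): n = 1.96² × 0.25 / 0.039² ≈ 631.43 → 632.
Using p = 0.30: p(1−p) = 0.2100, so n = 1.96² × 0.2100 / 0.039² ≈ 530.40 → 531.
Reduction: 632 − 531 = 101.

101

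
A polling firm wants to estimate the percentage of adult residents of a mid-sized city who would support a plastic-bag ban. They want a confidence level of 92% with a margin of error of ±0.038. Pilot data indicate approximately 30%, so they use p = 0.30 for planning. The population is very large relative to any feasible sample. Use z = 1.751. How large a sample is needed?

With p = 0.30, p(1−p) = 0.2100.
n = z²·p(1−p)/E² = 1.751² × 0.2100 / 0.038² = 3.0660 × 0.2100 / 0.001444 ≈ 445.89.
Rounding up gives n = 446.

446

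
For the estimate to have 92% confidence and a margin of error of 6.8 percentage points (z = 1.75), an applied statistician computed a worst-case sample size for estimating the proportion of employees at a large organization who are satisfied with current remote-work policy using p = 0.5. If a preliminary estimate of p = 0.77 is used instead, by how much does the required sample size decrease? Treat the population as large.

Conservative (p = 0.5): n = 1.75² × 0.25 / 0.068² ≈ 165.58 → 166.
Using p = 0.77: p(1−p) = 0.1771, so n = 1.75² × 0.1771 / 0.068² ≈ 117.29 → 118.
Reduction: 166 − 118 = 48.

48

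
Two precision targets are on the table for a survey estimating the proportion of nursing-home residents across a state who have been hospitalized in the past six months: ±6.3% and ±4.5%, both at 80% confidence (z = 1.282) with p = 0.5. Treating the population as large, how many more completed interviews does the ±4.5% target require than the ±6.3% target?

99

At ±6.3%: n = 1.282² × 0.2500 / 0.063² ≈ 103.52 → 104.
At ±4.5%: n = 1.282² × 0.2500 / 0.045² ≈ 202.90 → 203.
Additional respondents: 203 − 104 = 99.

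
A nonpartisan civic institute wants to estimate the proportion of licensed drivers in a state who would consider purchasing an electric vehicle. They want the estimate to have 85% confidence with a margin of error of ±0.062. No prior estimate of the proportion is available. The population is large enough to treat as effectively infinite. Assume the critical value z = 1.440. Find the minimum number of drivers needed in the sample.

135

With no prior estimate, use p = 0.5, giving p(1−p) = 0.25.
n = z²·p(1−p)/E² = 1.440² × 0.2500 / 0.062² = 2.0736 × 0.2500 / 0.003844 ≈ 134.86.
Rounding up gives n = 135.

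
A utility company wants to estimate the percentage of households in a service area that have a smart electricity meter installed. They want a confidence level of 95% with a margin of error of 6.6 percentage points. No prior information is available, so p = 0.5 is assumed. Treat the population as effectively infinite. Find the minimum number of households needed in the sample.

221

For 95% confidence, z = 1.960.
With p = 0.5, p(1−p) = 0.25.
n = z²·p(1−p)/E² = 1.960² × 0.2500 / 0.066² = 3.8416 × 0.2500 / 0.004356 ≈ 220.48.
Rounding up gives n = 221.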